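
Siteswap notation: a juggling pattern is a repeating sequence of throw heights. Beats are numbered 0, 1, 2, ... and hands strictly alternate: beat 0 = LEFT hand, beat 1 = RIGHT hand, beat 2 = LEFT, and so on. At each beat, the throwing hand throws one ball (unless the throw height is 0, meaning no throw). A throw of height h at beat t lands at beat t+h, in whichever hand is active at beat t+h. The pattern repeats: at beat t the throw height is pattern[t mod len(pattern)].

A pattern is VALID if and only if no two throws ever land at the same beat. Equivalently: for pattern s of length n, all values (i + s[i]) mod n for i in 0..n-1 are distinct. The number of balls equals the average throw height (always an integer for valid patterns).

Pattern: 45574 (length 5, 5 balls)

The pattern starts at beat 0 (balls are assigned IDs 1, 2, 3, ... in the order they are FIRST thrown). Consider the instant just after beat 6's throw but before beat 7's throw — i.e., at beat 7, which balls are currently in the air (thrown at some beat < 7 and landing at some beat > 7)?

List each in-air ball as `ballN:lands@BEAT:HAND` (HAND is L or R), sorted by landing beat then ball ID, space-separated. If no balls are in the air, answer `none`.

Beat 0 (L): throw ball1 h=4 -> lands@4:L; in-air after throw: [b1@4:L]
Beat 1 (R): throw ball2 h=5 -> lands@6:L; in-air after throw: [b1@4:L b2@6:L]
Beat 2 (L): throw ball3 h=5 -> lands@7:R; in-air after throw: [b1@4:L b2@6:L b3@7:R]
Beat 3 (R): throw ball4 h=7 -> lands@10:L; in-air after throw: [b1@4:L b2@6:L b3@7:R b4@10:L]
Beat 4 (L): throw ball1 h=4 -> lands@8:L; in-air after throw: [b2@6:L b3@7:R b1@8:L b4@10:L]
Beat 5 (R): throw ball5 h=4 -> lands@9:R; in-air after throw: [b2@6:L b3@7:R b1@8:L b5@9:R b4@10:L]
Beat 6 (L): throw ball2 h=5 -> lands@11:R; in-air after throw: [b3@7:R b1@8:L b5@9:R b4@10:L b2@11:R]
Beat 7 (R): throw ball3 h=5 -> lands@12:L; in-air after throw: [b1@8:L b5@9:R b4@10:L b2@11:R b3@12:L]

Answer: ball1:lands@8:L ball5:lands@9:R ball4:lands@10:L ball2:lands@11:R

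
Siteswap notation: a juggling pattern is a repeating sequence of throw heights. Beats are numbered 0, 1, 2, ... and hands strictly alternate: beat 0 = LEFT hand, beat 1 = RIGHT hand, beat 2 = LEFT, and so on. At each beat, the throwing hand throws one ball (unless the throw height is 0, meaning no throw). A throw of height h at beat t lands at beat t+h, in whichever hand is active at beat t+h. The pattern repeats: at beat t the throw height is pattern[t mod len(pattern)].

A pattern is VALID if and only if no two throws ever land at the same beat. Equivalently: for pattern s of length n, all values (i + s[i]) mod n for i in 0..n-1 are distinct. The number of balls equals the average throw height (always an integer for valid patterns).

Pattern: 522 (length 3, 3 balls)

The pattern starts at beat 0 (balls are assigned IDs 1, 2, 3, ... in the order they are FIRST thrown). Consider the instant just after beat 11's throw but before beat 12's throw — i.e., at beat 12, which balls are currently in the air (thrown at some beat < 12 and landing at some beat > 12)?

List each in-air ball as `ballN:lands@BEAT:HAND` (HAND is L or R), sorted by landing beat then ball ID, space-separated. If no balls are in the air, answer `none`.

Beat 0 (L): throw ball1 h=5 -> lands@5:R; in-air after throw: [b1@5:R]
Beat 1 (R): throw ball2 h=2 -> lands@3:R; in-air after throw: [b2@3:R b1@5:R]
Beat 2 (L): throw ball3 h=2 -> lands@4:L; in-air after throw: [b2@3:R b3@4:L b1@5:R]
Beat 3 (R): throw ball2 h=5 -> lands@8:L; in-air after throw: [b3@4:L b1@5:R b2@8:L]
Beat 4 (L): throw ball3 h=2 -> lands@6:L; in-air after throw: [b1@5:R b3@6:L b2@8:L]
Beat 5 (R): throw ball1 h=2 -> lands@7:R; in-air after throw: [b3@6:L b1@7:R b2@8:L]
Beat 6 (L): throw ball3 h=5 -> lands@11:R; in-air after throw: [b1@7:R b2@8:L b3@11:R]
Beat 7 (R): throw ball1 h=2 -> lands@9:R; in-air after throw: [b2@8:L b1@9:R b3@11:R]
Beat 8 (L): throw ball2 h=2 -> lands@10:L; in-air after throw: [b1@9:R b2@10:L b3@11:R]
Beat 9 (R): throw ball1 h=5 -> lands@14:L; in-air after throw: [b2@10:L b3@11:R b1@14:L]
Beat 10 (L): throw ball2 h=2 -> lands@12:L; in-air after throw: [b3@11:R b2@12:L b1@14:L]
Beat 11 (R): throw ball3 h=2 -> lands@13:R; in-air after throw: [b2@12:L b3@13:R b1@14:L]
Beat 12 (L): throw ball2 h=5 -> lands@17:R; in-air after throw: [b3@13:R b1@14:L b2@17:R]

Answer: ball3:lands@13:R ball1:lands@14:L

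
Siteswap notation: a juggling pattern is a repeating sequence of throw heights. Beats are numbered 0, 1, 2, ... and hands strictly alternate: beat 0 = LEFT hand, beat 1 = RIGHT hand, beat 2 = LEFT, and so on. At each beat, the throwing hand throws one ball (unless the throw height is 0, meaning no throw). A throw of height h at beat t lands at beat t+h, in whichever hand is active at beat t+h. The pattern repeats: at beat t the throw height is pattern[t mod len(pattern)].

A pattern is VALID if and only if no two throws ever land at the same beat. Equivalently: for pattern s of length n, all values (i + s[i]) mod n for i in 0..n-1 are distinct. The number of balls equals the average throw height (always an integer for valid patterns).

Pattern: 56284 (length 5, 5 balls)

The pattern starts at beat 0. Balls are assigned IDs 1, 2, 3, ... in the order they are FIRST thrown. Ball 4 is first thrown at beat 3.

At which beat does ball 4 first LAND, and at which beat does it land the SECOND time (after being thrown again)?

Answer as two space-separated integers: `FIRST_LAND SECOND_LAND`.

Beat 0 (L): throw ball1 h=5 -> lands@5:R; in-air after throw: [b1@5:R]
Beat 1 (R): throw ball2 h=6 -> lands@7:R; in-air after throw: [b1@5:R b2@7:R]
Beat 2 (L): throw ball3 h=2 -> lands@4:L; in-air after throw: [b3@4:L b1@5:R b2@7:R]
Beat 3 (R): throw ball4 h=8 -> lands@11:R; in-air after throw: [b3@4:L b1@5:R b2@7:R b4@11:R]
Beat 4 (L): throw ball3 h=4 -> lands@8:L; in-air after throw: [b1@5:R b2@7:R b3@8:L b4@11:R]
Beat 5 (R): throw ball1 h=5 -> lands@10:L; in-air after throw: [b2@7:R b3@8:L b1@10:L b4@11:R]
Beat 6 (L): throw ball5 h=6 -> lands@12:L; in-air after throw: [b2@7:R b3@8:L b1@10:L b4@11:R b5@12:L]
Beat 7 (R): throw ball2 h=2 -> lands@9:R; in-air after throw: [b3@8:L b2@9:R b1@10:L b4@11:R b5@12:L]
Beat 8 (L): throw ball3 h=8 -> lands@16:L; in-air after throw: [b2@9:R b1@10:L b4@11:R b5@12:L b3@16:L]
Beat 9 (R): throw ball2 h=4 -> lands@13:R; in-air after throw: [b1@10:L b4@11:R b5@12:L b2@13:R b3@16:L]
Beat 10 (L): throw ball1 h=5 -> lands@15:R; in-air after throw: [b4@11:R b5@12:L b2@13:R b1@15:R b3@16:L]
Beat 11 (R): throw ball4 h=6 -> lands@17:R; in-air after throw: [b5@12:L b2@13:R b1@15:R b3@16:L b4@17:R]
Beat 12 (L): throw ball5 h=2 -> lands@14:L; in-air after throw: [b2@13:R b5@14:L b1@15:R b3@16:L b4@17:R]
Beat 13 (R): throw ball2 h=8 -> lands@21:R; in-air after throw: [b5@14:L b1@15:R b3@16:L b4@17:R b2@21:R]
Beat 14 (L): throw ball5 h=4 -> lands@18:L; in-air after throw: [b1@15:R b3@16:L b4@17:R b5@18:L b2@21:R]
Beat 15 (R): throw ball1 h=5 -> lands@20:L; in-air after throw: [b3@16:L b4@17:R b5@18:L b1@20:L b2@21:R]
Beat 16 (L): throw ball3 h=6 -> lands@22:L; in-air after throw: [b4@17:R b5@18:L b1@20:L b2@21:R b3@22:L]
Ball 4: thrown@3 h=8 -> first land @11; rethrown@11 h=6 -> second land @17

Answer: 11 17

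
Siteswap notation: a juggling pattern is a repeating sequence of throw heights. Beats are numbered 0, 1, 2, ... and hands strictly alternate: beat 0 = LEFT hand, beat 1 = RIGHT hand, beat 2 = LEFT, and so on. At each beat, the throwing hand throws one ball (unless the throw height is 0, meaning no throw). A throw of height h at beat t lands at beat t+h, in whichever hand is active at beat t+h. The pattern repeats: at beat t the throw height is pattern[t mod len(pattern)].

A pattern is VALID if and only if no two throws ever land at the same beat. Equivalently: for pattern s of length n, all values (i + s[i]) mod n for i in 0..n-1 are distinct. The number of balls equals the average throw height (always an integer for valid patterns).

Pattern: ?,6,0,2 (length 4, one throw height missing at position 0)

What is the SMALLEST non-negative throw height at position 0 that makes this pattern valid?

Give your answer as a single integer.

Answer: 0

Derivation:
i=0: s[i]=? (unknown)
i=1: (1 + 6) mod 4 = 3
i=2: (2 + 0) mod 4 = 2
i=3: (3 + 2) mod 4 = 1
Known residues: [1, 2, 3]; need a permutation of 0..3, so missing residue r = 0
Need (0 + s) mod 4 = 0; smallest s = (0 - 0) mod 4 = 0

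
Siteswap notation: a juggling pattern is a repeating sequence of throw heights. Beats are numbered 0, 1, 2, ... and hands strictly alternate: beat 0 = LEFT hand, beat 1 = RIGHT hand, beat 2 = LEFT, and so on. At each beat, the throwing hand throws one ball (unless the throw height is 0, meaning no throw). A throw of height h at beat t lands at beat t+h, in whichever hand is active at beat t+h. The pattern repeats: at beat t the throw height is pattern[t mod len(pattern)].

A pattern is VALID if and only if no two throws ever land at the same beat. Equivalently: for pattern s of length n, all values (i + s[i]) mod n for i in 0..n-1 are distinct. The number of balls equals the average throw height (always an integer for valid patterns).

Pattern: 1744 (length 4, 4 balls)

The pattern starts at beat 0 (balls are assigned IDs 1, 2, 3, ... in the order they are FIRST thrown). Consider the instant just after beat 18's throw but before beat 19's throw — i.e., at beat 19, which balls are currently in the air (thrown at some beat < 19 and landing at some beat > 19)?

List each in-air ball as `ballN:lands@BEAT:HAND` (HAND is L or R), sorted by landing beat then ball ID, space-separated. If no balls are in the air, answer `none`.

Answer: ball4:lands@20:L ball2:lands@22:L ball1:lands@24:L

Derivation:
Beat 0 (L): throw ball1 h=1 -> lands@1:R; in-air after throw: [b1@1:R]
Beat 1 (R): throw ball1 h=7 -> lands@8:L; in-air after throw: [b1@8:L]
Beat 2 (L): throw ball2 h=4 -> lands@6:L; in-air after throw: [b2@6:L b1@8:L]
Beat 3 (R): throw ball3 h=4 -> lands@7:R; in-air after throw: [b2@6:L b3@7:R b1@8:L]
Beat 4 (L): throw ball4 h=1 -> lands@5:R; in-air after throw: [b4@5:R b2@6:L b3@7:R b1@8:L]
Beat 5 (R): throw ball4 h=7 -> lands@12:L; in-air after throw: [b2@6:L b3@7:R b1@8:L b4@12:L]
Beat 6 (L): throw ball2 h=4 -> lands@10:L; in-air after throw: [b3@7:R b1@8:L b2@10:L b4@12:L]
Beat 7 (R): throw ball3 h=4 -> lands@11:R; in-air after throw: [b1@8:L b2@10:L b3@11:R b4@12:L]
Beat 8 (L): throw ball1 h=1 -> lands@9:R; in-air after throw: [b1@9:R b2@10:L b3@11:R b4@12:L]
Beat 9 (R): throw ball1 h=7 -> lands@16:L; in-air after throw: [b2@10:L b3@11:R b4@12:L b1@16:L]
Beat 10 (L): throw ball2 h=4 -> lands@14:L; in-air after throw: [b3@11:R b4@12:L b2@14:L b1@16:L]
Beat 11 (R): throw ball3 h=4 -> lands@15:R; in-air after throw: [b4@12:L b2@14:L b3@15:R b1@16:L]
Beat 12 (L): throw ball4 h=1 -> lands@13:R; in-air after throw: [b4@13:R b2@14:L b3@15:R b1@16:L]
Beat 13 (R): throw ball4 h=7 -> lands@20:L; in-air after throw: [b2@14:L b3@15:R b1@16:L b4@20:L]
Beat 14 (L): throw ball2 h=4 -> lands@18:L; in-air after throw: [b3@15:R b1@16:L b2@18:L b4@20:L]
Beat 15 (R): throw ball3 h=4 -> lands@19:R; in-air after throw: [b1@16:L b2@18:L b3@19:R b4@20:L]
Beat 16 (L): throw ball1 h=1 -> lands@17:R; in-air after throw: [b1@17:R b2@18:L b3@19:R b4@20:L]
Beat 17 (R): throw ball1 h=7 -> lands@24:L; in-air after throw: [b2@18:L b3@19:R b4@20:L b1@24:L]
Beat 18 (L): throw ball2 h=4 -> lands@22:L; in-air after throw: [b3@19:R b4@20:L b2@22:L b1@24:L]
Beat 19 (R): throw ball3 h=4 -> lands@23:R; in-air after throw: [b4@20:L b2@22:L b3@23:R b1@24:L]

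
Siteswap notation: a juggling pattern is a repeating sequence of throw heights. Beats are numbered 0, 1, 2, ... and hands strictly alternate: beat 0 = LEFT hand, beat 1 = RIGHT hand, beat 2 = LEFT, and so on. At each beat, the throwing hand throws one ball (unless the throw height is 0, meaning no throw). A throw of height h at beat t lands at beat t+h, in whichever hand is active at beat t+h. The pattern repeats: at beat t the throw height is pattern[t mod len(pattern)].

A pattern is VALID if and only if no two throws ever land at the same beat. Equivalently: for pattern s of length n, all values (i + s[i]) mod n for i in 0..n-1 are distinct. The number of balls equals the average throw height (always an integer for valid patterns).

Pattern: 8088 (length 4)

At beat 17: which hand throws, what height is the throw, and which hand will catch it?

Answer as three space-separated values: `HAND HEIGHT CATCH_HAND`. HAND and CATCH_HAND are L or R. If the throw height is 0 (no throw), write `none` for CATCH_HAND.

Beat 17: 17 mod 2 = 1, so hand = R
Throw height = pattern[17 mod 4] = pattern[1] = 0

Answer: R 0 none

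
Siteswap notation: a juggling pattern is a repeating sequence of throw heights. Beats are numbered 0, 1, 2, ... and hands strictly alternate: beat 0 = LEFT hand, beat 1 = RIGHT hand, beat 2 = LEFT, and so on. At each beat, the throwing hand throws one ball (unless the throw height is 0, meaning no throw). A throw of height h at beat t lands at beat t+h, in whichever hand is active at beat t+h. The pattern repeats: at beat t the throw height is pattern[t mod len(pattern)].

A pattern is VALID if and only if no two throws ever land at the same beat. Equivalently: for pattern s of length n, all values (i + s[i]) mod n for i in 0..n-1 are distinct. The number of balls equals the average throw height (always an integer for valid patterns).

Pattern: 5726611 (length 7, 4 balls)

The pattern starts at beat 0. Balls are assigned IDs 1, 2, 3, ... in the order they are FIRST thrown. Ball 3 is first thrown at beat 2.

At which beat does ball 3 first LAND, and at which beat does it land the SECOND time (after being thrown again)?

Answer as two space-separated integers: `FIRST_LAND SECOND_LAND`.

Answer: 4 10

Derivation:
Beat 0 (L): throw ball1 h=5 -> lands@5:R; in-air after throw: [b1@5:R]
Beat 1 (R): throw ball2 h=7 -> lands@8:L; in-air after throw: [b1@5:R b2@8:L]
Beat 2 (L): throw ball3 h=2 -> lands@4:L; in-air after throw: [b3@4:L b1@5:R b2@8:L]
Beat 3 (R): throw ball4 h=6 -> lands@9:R; in-air after throw: [b3@4:L b1@5:R b2@8:L b4@9:R]
Beat 4 (L): throw ball3 h=6 -> lands@10:L; in-air after throw: [b1@5:R b2@8:L b4@9:R b3@10:L]
Beat 5 (R): throw ball1 h=1 -> lands@6:L; in-air after throw: [b1@6:L b2@8:L b4@9:R b3@10:L]
Beat 6 (L): throw ball1 h=1 -> lands@7:R; in-air after throw: [b1@7:R b2@8:L b4@9:R b3@10:L]
Beat 7 (R): throw ball1 h=5 -> lands@12:L; in-air after throw: [b2@8:L b4@9:R b3@10:L b1@12:L]
Beat 8 (L): throw ball2 h=7 -> lands@15:R; in-air after throw: [b4@9:R b3@10:L b1@12:L b2@15:R]
Beat 9 (R): throw ball4 h=2 -> lands@11:R; in-air after throw: [b3@10:L b4@11:R b1@12:L b2@15:R]
Beat 10 (L): throw ball3 h=6 -> lands@16:L; in-air after throw: [b4@11:R b1@12:L b2@15:R b3@16:L]
Ball 3: thrown@2 h=2 -> first land @4; rethrown@4 h=6 -> second land @10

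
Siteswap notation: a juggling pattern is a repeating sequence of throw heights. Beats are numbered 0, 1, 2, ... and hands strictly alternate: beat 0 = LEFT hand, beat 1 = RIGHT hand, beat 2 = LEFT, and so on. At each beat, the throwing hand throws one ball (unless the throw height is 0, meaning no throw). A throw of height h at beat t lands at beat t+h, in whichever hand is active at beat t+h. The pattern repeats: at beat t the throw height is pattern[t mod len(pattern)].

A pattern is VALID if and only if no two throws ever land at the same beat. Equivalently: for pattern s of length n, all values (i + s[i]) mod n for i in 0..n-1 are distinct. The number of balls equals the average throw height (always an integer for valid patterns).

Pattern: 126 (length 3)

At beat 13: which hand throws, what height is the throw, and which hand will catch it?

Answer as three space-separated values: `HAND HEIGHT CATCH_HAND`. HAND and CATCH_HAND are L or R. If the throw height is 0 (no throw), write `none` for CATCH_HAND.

Answer: R 2 R

Derivation:
Beat 13: 13 mod 2 = 1, so hand = R
Throw height = pattern[13 mod 3] = pattern[1] = 2
Lands at beat 13+2=15, 15 mod 2 = 1, so catch hand = R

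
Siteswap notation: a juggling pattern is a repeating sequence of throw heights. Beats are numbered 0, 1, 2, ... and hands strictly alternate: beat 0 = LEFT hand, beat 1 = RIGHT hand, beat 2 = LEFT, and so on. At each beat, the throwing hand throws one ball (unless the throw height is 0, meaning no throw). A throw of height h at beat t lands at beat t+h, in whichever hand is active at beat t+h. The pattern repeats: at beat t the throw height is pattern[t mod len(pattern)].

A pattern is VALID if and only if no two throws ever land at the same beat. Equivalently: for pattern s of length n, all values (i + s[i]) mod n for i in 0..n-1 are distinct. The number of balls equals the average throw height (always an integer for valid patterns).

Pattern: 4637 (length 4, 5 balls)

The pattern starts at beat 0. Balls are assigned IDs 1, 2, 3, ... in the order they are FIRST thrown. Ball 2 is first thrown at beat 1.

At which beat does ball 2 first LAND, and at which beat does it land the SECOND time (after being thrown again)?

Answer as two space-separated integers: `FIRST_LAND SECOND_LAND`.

Beat 0 (L): throw ball1 h=4 -> lands@4:L; in-air after throw: [b1@4:L]
Beat 1 (R): throw ball2 h=6 -> lands@7:R; in-air after throw: [b1@4:L b2@7:R]
Beat 2 (L): throw ball3 h=3 -> lands@5:R; in-air after throw: [b1@4:L b3@5:R b2@7:R]
Beat 3 (R): throw ball4 h=7 -> lands@10:L; in-air after throw: [b1@4:L b3@5:R b2@7:R b4@10:L]
Beat 4 (L): throw ball1 h=4 -> lands@8:L; in-air after throw: [b3@5:R b2@7:R b1@8:L b4@10:L]
Beat 5 (R): throw ball3 h=6 -> lands@11:R; in-air after throw: [b2@7:R b1@8:L b4@10:L b3@11:R]
Beat 6 (L): throw ball5 h=3 -> lands@9:R; in-air after throw: [b2@7:R b1@8:L b5@9:R b4@10:L b3@11:R]
Beat 7 (R): throw ball2 h=7 -> lands@14:L; in-air after throw: [b1@8:L b5@9:R b4@10:L b3@11:R b2@14:L]
Beat 8 (L): throw ball1 h=4 -> lands@12:L; in-air after throw: [b5@9:R b4@10:L b3@11:R b1@12:L b2@14:L]
Beat 9 (R): throw ball5 h=6 -> lands@15:R; in-air after throw: [b4@10:L b3@11:R b1@12:L b2@14:L b5@15:R]
Beat 10 (L): throw ball4 h=3 -> lands@13:R; in-air after throw: [b3@11:R b1@12:L b4@13:R b2@14:L b5@15:R]
Beat 11 (R): throw ball3 h=7 -> lands@18:L; in-air after throw: [b1@12:L b4@13:R b2@14:L b5@15:R b3@18:L]
Beat 12 (L): throw ball1 h=4 -> lands@16:L; in-air after throw: [b4@13:R b2@14:L b5@15:R b1@16:L b3@18:L]
Beat 13 (R): throw ball4 h=6 -> lands@19:R; in-air after throw: [b2@14:L b5@15:R b1@16:L b3@18:L b4@19:R]
Beat 14 (L): throw ball2 h=3 -> lands@17:R; in-air after throw: [b5@15:R b1@16:L b2@17:R b3@18:L b4@19:R]
Ball 2: thrown@1 h=6 -> first land @7; rethrown@7 h=7 -> second land @14

Answer: 7 14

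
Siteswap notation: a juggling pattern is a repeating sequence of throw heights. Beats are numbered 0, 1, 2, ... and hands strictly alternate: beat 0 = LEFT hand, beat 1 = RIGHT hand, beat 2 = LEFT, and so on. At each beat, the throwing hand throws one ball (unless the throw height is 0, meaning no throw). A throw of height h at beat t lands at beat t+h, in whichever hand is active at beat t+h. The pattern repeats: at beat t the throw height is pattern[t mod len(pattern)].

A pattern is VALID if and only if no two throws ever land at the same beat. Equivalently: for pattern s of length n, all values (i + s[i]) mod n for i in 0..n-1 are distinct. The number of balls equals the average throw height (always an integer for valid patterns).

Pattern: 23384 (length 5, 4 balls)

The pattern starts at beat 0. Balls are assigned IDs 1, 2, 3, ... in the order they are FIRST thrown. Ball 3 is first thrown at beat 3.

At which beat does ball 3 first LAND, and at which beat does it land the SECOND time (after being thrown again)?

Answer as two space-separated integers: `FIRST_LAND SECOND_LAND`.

Beat 0 (L): throw ball1 h=2 -> lands@2:L; in-air after throw: [b1@2:L]
Beat 1 (R): throw ball2 h=3 -> lands@4:L; in-air after throw: [b1@2:L b2@4:L]
Beat 2 (L): throw ball1 h=3 -> lands@5:R; in-air after throw: [b2@4:L b1@5:R]
Beat 3 (R): throw ball3 h=8 -> lands@11:R; in-air after throw: [b2@4:L b1@5:R b3@11:R]
Beat 4 (L): throw ball2 h=4 -> lands@8:L; in-air after throw: [b1@5:R b2@8:L b3@11:R]
Beat 5 (R): throw ball1 h=2 -> lands@7:R; in-air after throw: [b1@7:R b2@8:L b3@11:R]
Beat 6 (L): throw ball4 h=3 -> lands@9:R; in-air after throw: [b1@7:R b2@8:L b4@9:R b3@11:R]
Beat 7 (R): throw ball1 h=3 -> lands@10:L; in-air after throw: [b2@8:L b4@9:R b1@10:L b3@11:R]
Beat 8 (L): throw ball2 h=8 -> lands@16:L; in-air after throw: [b4@9:R b1@10:L b3@11:R b2@16:L]
Beat 9 (R): throw ball4 h=4 -> lands@13:R; in-air after throw: [b1@10:L b3@11:R b4@13:R b2@16:L]
Beat 10 (L): throw ball1 h=2 -> lands@12:L; in-air after throw: [b3@11:R b1@12:L b4@13:R b2@16:L]
Beat 11 (R): throw ball3 h=3 -> lands@14:L; in-air after throw: [b1@12:L b4@13:R b3@14:L b2@16:L]
Beat 12 (L): throw ball1 h=3 -> lands@15:R; in-air after throw: [b4@13:R b3@14:L b1@15:R b2@16:L]
Beat 13 (R): throw ball4 h=8 -> lands@21:R; in-air after throw: [b3@14:L b1@15:R b2@16:L b4@21:R]
Beat 14 (L): throw ball3 h=4 -> lands@18:L; in-air after throw: [b1@15:R b2@16:L b3@18:L b4@21:R]
Ball 3: thrown@3 h=8 -> first land @11; rethrown@11 h=3 -> second land @14

Answer: 11 14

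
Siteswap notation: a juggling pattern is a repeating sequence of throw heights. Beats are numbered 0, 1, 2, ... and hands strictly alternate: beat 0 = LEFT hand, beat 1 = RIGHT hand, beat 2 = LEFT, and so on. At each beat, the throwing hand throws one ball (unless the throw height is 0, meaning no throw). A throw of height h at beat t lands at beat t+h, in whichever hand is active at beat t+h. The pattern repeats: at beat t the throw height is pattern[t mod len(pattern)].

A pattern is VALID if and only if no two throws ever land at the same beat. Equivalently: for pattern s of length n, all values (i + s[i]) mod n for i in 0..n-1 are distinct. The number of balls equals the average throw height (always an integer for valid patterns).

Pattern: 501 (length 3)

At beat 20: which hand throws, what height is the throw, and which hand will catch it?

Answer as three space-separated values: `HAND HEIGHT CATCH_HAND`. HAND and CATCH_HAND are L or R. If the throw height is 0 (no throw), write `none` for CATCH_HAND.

Answer: L 1 R

Derivation:
Beat 20: 20 mod 2 = 0, so hand = L
Throw height = pattern[20 mod 3] = pattern[2] = 1
Lands at beat 20+1=21, 21 mod 2 = 1, so catch hand = R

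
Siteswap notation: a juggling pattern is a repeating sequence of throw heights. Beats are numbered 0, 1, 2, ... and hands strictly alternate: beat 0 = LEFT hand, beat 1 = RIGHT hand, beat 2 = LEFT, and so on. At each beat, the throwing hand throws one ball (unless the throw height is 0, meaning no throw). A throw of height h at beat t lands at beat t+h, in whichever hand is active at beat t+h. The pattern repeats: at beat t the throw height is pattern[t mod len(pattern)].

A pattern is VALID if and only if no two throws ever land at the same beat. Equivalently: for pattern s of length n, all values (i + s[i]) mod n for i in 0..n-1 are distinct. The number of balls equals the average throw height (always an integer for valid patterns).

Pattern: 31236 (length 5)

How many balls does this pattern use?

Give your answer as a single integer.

Pattern = [3, 1, 2, 3, 6], length n = 5
  position 0: throw height = 3, running sum = 3
  position 1: throw height = 1, running sum = 4
  position 2: throw height = 2, running sum = 6
  position 3: throw height = 3, running sum = 9
  position 4: throw height = 6, running sum = 15
Total sum = 15; balls = sum / n = 15 / 5 = 3

Answer: 3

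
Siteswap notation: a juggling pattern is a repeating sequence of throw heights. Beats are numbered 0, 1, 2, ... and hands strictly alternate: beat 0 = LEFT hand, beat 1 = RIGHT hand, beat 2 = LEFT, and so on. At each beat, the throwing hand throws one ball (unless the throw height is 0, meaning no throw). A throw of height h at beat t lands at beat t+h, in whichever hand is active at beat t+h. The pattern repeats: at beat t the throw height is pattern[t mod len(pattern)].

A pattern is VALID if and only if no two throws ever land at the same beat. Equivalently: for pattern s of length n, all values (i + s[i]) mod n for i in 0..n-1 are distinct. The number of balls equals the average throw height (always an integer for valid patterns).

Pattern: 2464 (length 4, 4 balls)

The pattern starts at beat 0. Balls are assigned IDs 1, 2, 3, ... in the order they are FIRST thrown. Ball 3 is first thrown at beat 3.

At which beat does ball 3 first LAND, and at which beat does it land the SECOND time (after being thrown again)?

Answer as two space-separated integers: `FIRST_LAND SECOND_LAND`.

Beat 0 (L): throw ball1 h=2 -> lands@2:L; in-air after throw: [b1@2:L]
Beat 1 (R): throw ball2 h=4 -> lands@5:R; in-air after throw: [b1@2:L b2@5:R]
Beat 2 (L): throw ball1 h=6 -> lands@8:L; in-air after throw: [b2@5:R b1@8:L]
Beat 3 (R): throw ball3 h=4 -> lands@7:R; in-air after throw: [b2@5:R b3@7:R b1@8:L]
Beat 4 (L): throw ball4 h=2 -> lands@6:L; in-air after throw: [b2@5:R b4@6:L b3@7:R b1@8:L]
Beat 5 (R): throw ball2 h=4 -> lands@9:R; in-air after throw: [b4@6:L b3@7:R b1@8:L b2@9:R]
Beat 6 (L): throw ball4 h=6 -> lands@12:L; in-air after throw: [b3@7:R b1@8:L b2@9:R b4@12:L]
Beat 7 (R): throw ball3 h=4 -> lands@11:R; in-air after throw: [b1@8:L b2@9:R b3@11:R b4@12:L]
Beat 8 (L): throw ball1 h=2 -> lands@10:L; in-air after throw: [b2@9:R b1@10:L b3@11:R b4@12:L]
Beat 9 (R): throw ball2 h=4 -> lands@13:R; in-air after throw: [b1@10:L b3@11:R b4@12:L b2@13:R]
Beat 10 (L): throw ball1 h=6 -> lands@16:L; in-air after throw: [b3@11:R b4@12:L b2@13:R b1@16:L]
Beat 11 (R): throw ball3 h=4 -> lands@15:R; in-air after throw: [b4@12:L b2@13:R b3@15:R b1@16:L]
Ball 3: thrown@3 h=4 -> first land @7; rethrown@7 h=4 -> second land @11

Answer: 7 11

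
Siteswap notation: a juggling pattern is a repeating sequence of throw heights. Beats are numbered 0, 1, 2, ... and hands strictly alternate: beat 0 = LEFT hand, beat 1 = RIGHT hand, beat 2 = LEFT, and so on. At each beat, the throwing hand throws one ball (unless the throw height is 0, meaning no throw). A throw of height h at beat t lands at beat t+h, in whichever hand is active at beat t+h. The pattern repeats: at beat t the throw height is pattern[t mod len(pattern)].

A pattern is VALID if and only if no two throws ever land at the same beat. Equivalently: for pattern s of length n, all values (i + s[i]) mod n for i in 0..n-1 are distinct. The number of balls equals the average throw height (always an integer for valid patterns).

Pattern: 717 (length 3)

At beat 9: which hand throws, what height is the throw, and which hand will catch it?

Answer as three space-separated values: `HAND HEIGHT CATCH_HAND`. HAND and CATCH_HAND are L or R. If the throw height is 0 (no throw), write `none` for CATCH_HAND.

Beat 9: 9 mod 2 = 1, so hand = R
Throw height = pattern[9 mod 3] = pattern[0] = 7
Lands at beat 9+7=16, 16 mod 2 = 0, so catch hand = L

Answer: R 7 L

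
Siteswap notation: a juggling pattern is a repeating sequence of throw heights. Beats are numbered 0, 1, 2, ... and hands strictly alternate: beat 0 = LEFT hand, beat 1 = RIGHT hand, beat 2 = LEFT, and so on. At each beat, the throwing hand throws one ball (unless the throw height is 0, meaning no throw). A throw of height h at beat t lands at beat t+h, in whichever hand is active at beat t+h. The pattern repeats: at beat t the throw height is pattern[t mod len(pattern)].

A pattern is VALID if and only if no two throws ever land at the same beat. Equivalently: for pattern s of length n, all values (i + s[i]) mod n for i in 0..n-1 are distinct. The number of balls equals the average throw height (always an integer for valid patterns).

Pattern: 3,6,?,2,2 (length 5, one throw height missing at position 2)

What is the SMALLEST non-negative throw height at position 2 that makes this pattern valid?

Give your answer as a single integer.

i=0: (0 + 3) mod 5 = 3
i=1: (1 + 6) mod 5 = 2
i=2: s[i]=? (unknown)
i=3: (3 + 2) mod 5 = 0
i=4: (4 + 2) mod 5 = 1
Known residues: [0, 1, 2, 3]; need a permutation of 0..4, so missing residue r = 4
Need (2 + s) mod 5 = 4; smallest s = (4 - 2) mod 5 = 2

Answer: 2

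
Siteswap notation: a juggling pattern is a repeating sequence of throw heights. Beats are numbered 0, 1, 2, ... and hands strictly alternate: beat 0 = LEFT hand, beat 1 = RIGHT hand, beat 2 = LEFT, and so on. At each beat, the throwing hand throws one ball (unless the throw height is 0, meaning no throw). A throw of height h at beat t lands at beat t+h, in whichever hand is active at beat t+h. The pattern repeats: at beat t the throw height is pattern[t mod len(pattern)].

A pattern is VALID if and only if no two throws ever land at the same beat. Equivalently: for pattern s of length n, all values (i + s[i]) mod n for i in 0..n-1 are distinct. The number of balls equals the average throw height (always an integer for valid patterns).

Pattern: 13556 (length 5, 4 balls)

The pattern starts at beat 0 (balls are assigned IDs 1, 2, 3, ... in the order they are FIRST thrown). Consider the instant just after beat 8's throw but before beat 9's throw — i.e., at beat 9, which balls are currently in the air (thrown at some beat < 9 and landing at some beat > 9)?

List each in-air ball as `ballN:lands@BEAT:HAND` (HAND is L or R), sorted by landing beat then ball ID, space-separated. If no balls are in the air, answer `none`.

Beat 0 (L): throw ball1 h=1 -> lands@1:R; in-air after throw: [b1@1:R]
Beat 1 (R): throw ball1 h=3 -> lands@4:L; in-air after throw: [b1@4:L]
Beat 2 (L): throw ball2 h=5 -> lands@7:R; in-air after throw: [b1@4:L b2@7:R]
Beat 3 (R): throw ball3 h=5 -> lands@8:L; in-air after throw: [b1@4:L b2@7:R b3@8:L]
Beat 4 (L): throw ball1 h=6 -> lands@10:L; in-air after throw: [b2@7:R b3@8:L b1@10:L]
Beat 5 (R): throw ball4 h=1 -> lands@6:L; in-air after throw: [b4@6:L b2@7:R b3@8:L b1@10:L]
Beat 6 (L): throw ball4 h=3 -> lands@9:R; in-air after throw: [b2@7:R b3@8:L b4@9:R b1@10:L]
Beat 7 (R): throw ball2 h=5 -> lands@12:L; in-air after throw: [b3@8:L b4@9:R b1@10:L b2@12:L]
Beat 8 (L): throw ball3 h=5 -> lands@13:R; in-air after throw: [b4@9:R b1@10:L b2@12:L b3@13:R]
Beat 9 (R): throw ball4 h=6 -> lands@15:R; in-air after throw: [b1@10:L b2@12:L b3@13:R b4@15:R]

Answer: ball1:lands@10:L ball2:lands@12:L ball3:lands@13:R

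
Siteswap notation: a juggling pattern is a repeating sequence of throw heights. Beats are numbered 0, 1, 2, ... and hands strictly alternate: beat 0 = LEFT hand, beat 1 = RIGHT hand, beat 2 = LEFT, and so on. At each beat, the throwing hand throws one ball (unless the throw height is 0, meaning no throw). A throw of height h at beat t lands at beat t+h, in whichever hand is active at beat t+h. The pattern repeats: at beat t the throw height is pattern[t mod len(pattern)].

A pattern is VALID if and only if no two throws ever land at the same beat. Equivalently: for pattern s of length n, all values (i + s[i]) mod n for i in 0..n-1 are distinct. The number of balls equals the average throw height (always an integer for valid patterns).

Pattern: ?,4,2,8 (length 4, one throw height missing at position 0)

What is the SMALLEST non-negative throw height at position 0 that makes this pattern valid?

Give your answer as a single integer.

Answer: 2

Derivation:
i=0: s[i]=? (unknown)
i=1: (1 + 4) mod 4 = 1
i=2: (2 + 2) mod 4 = 0
i=3: (3 + 8) mod 4 = 3
Known residues: [0, 1, 3]; need a permutation of 0..3, so missing residue r = 2
Need (0 + s) mod 4 = 2; smallest s = (2 - 0) mod 4 = 2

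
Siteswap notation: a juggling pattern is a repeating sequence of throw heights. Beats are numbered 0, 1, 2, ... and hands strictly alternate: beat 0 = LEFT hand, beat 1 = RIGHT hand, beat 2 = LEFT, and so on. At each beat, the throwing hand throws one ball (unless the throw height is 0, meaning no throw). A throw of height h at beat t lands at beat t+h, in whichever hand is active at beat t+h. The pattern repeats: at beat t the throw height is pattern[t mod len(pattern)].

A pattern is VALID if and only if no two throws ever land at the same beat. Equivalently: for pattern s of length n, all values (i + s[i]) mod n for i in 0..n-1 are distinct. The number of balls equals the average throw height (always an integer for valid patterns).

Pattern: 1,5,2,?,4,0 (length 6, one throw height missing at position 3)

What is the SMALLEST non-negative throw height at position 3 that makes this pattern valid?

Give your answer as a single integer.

i=0: (0 + 1) mod 6 = 1
i=1: (1 + 5) mod 6 = 0
i=2: (2 + 2) mod 6 = 4
i=3: s[i]=? (unknown)
i=4: (4 + 4) mod 6 = 2
i=5: (5 + 0) mod 6 = 5
Known residues: [0, 1, 2, 4, 5]; need a permutation of 0..5, so missing residue r = 3
Need (3 + s) mod 6 = 3; smallest s = (3 - 3) mod 6 = 0

Answer: 0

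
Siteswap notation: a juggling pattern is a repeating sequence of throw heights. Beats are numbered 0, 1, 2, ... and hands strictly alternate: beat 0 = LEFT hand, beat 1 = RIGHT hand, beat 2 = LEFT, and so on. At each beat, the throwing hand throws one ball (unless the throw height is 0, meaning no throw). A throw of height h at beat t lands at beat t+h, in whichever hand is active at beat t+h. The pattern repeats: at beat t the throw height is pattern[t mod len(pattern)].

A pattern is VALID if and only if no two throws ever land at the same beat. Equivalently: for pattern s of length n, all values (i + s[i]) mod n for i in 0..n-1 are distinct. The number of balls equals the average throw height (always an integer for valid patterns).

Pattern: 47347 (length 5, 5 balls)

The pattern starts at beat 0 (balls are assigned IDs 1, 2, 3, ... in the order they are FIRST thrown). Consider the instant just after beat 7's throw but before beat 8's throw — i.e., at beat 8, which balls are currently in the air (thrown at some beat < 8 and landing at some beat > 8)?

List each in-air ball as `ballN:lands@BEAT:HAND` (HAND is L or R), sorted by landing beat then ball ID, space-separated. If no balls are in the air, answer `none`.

Answer: ball3:lands@9:R ball4:lands@10:L ball1:lands@11:R ball5:lands@13:R

Derivation:
Beat 0 (L): throw ball1 h=4 -> lands@4:L; in-air after throw: [b1@4:L]
Beat 1 (R): throw ball2 h=7 -> lands@8:L; in-air after throw: [b1@4:L b2@8:L]
Beat 2 (L): throw ball3 h=3 -> lands@5:R; in-air after throw: [b1@4:L b3@5:R b2@8:L]
Beat 3 (R): throw ball4 h=4 -> lands@7:R; in-air after throw: [b1@4:L b3@5:R b4@7:R b2@8:L]
Beat 4 (L): throw ball1 h=7 -> lands@11:R; in-air after throw: [b3@5:R b4@7:R b2@8:L b1@11:R]
Beat 5 (R): throw ball3 h=4 -> lands@9:R; in-air after throw: [b4@7:R b2@8:L b3@9:R b1@11:R]
Beat 6 (L): throw ball5 h=7 -> lands@13:R; in-air after throw: [b4@7:R b2@8:L b3@9:R b1@11:R b5@13:R]
Beat 7 (R): throw ball4 h=3 -> lands@10:L; in-air after throw: [b2@8:L b3@9:R b4@10:L b1@11:R b5@13:R]
Beat 8 (L): throw ball2 h=4 -> lands@12:L; in-air after throw: [b3@9:R b4@10:L b1@11:R b2@12:L b5@13:R]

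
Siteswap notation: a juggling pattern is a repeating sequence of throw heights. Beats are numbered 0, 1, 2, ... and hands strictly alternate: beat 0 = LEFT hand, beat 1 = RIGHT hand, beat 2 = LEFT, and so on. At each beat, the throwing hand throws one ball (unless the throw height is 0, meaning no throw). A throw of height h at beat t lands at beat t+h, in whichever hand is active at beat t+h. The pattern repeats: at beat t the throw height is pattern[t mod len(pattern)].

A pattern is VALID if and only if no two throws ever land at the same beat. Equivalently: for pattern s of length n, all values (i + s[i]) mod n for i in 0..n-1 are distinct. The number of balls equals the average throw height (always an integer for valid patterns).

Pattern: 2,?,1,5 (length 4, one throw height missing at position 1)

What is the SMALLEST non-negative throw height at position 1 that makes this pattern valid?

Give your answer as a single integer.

i=0: (0 + 2) mod 4 = 2
i=1: s[i]=? (unknown)
i=2: (2 + 1) mod 4 = 3
i=3: (3 + 5) mod 4 = 0
Known residues: [0, 2, 3]; need a permutation of 0..3, so missing residue r = 1
Need (1 + s) mod 4 = 1; smallest s = (1 - 1) mod 4 = 0

Answer: 0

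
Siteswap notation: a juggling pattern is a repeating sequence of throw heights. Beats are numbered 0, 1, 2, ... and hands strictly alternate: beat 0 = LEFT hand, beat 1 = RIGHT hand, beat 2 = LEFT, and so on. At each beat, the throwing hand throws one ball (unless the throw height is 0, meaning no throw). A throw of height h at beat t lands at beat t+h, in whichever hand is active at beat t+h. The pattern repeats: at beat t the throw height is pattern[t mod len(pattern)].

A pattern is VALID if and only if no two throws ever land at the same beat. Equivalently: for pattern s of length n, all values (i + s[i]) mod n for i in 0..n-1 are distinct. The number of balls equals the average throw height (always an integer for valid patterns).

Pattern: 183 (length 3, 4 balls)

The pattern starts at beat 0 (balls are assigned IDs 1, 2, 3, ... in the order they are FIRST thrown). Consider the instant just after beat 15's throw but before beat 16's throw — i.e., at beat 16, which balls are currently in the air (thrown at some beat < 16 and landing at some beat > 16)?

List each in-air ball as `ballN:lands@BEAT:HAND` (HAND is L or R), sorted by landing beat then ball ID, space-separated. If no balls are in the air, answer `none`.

Beat 0 (L): throw ball1 h=1 -> lands@1:R; in-air after throw: [b1@1:R]
Beat 1 (R): throw ball1 h=8 -> lands@9:R; in-air after throw: [b1@9:R]
Beat 2 (L): throw ball2 h=3 -> lands@5:R; in-air after throw: [b2@5:R b1@9:R]
Beat 3 (R): throw ball3 h=1 -> lands@4:L; in-air after throw: [b3@4:L b2@5:R b1@9:R]
Beat 4 (L): throw ball3 h=8 -> lands@12:L; in-air after throw: [b2@5:R b1@9:R b3@12:L]
Beat 5 (R): throw ball2 h=3 -> lands@8:L; in-air after throw: [b2@8:L b1@9:R b3@12:L]
Beat 6 (L): throw ball4 h=1 -> lands@7:R; in-air after throw: [b4@7:R b2@8:L b1@9:R b3@12:L]
Beat 7 (R): throw ball4 h=8 -> lands@15:R; in-air after throw: [b2@8:L b1@9:R b3@12:L b4@15:R]
Beat 8 (L): throw ball2 h=3 -> lands@11:R; in-air after throw: [b1@9:R b2@11:R b3@12:L b4@15:R]
Beat 9 (R): throw ball1 h=1 -> lands@10:L; in-air after throw: [b1@10:L b2@11:R b3@12:L b4@15:R]
Beat 10 (L): throw ball1 h=8 -> lands@18:L; in-air after throw: [b2@11:R b3@12:L b4@15:R b1@18:L]
Beat 11 (R): throw ball2 h=3 -> lands@14:L; in-air after throw: [b3@12:L b2@14:L b4@15:R b1@18:L]
Beat 12 (L): throw ball3 h=1 -> lands@13:R; in-air after throw: [b3@13:R b2@14:L b4@15:R b1@18:L]
Beat 13 (R): throw ball3 h=8 -> lands@21:R; in-air after throw: [b2@14:L b4@15:R b1@18:L b3@21:R]
Beat 14 (L): throw ball2 h=3 -> lands@17:R; in-air after throw: [b4@15:R b2@17:R b1@18:L b3@21:R]
Beat 15 (R): throw ball4 h=1 -> lands@16:L; in-air after throw: [b4@16:L b2@17:R b1@18:L b3@21:R]
Beat 16 (L): throw ball4 h=8 -> lands@24:L; in-air after throw: [b2@17:R b1@18:L b3@21:R b4@24:L]

Answer: ball2:lands@17:R ball1:lands@18:L ball3:lands@21:R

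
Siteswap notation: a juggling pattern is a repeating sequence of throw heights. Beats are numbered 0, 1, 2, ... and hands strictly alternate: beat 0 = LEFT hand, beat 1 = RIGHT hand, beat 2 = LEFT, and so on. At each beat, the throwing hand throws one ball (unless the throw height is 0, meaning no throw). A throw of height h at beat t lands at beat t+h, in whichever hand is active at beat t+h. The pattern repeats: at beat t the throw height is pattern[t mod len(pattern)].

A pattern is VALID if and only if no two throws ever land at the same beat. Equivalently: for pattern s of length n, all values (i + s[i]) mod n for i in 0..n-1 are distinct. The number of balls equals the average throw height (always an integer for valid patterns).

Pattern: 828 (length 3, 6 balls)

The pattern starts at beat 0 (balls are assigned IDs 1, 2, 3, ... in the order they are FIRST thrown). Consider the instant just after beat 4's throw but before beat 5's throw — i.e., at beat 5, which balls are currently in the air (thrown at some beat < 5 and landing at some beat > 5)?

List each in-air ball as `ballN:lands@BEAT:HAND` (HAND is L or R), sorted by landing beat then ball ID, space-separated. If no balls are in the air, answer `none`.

Beat 0 (L): throw ball1 h=8 -> lands@8:L; in-air after throw: [b1@8:L]
Beat 1 (R): throw ball2 h=2 -> lands@3:R; in-air after throw: [b2@3:R b1@8:L]
Beat 2 (L): throw ball3 h=8 -> lands@10:L; in-air after throw: [b2@3:R b1@8:L b3@10:L]
Beat 3 (R): throw ball2 h=8 -> lands@11:R; in-air after throw: [b1@8:L b3@10:L b2@11:R]
Beat 4 (L): throw ball4 h=2 -> lands@6:L; in-air after throw: [b4@6:L b1@8:L b3@10:L b2@11:R]
Beat 5 (R): throw ball5 h=8 -> lands@13:R; in-air after throw: [b4@6:L b1@8:L b3@10:L b2@11:R b5@13:R]

Answer: ball4:lands@6:L ball1:lands@8:L ball3:lands@10:L ball2:lands@11:R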